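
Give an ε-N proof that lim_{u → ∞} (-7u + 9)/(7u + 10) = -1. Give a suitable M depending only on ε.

Let ε > 0. We seek M > 0 such that u > M implies |(-7u + 9)/(7u + 10) + 1| < ε.
(-7u + 9)/(7u + 10) + 1 = (7(-7u + 9) − (-7)(7u + 10)) / (7(7u + 10)) = 133/(7(7u + 10)).
For u > 0 we have 7u + 10 > 7u, so |(-7u + 9)/(7u + 10) + 1| = 133/(7(7u + 10)) < 133/(7·7u) = (19/7)/u.
Thus |(-7u + 9)/(7u + 10) + 1| < ε whenever u > (19/7)/ε.
Take M = (19/7)/ε. If u > M then |(-7u + 9)/(7u + 10) + 1| < (19/7)/u < ε.

M = (19/7)/ε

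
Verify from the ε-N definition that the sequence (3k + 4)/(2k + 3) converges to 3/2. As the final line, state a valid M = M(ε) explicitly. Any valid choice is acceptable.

Suppose ε > 0. For k ≥ 1, |(3k + 4)/(2k + 3) − (3/2)| = |-1|/(2(2k + 3)) = 1/(2(2k + 3)).
Since 2k + 3 ≥ 2k for k ≥ 1, this is ≤ 1/(2·2k) = (1/4)/k.
So |(3k + 4)/(2k + 3) − (3/2)| < ε whenever k > (1/4)/ε.
Take M = (1/4)/ε. If k > M then |(3k + 4)/(2k + 3) − (3/2)| ≤ (1/4)/k < ε.

M = (1/4)/ε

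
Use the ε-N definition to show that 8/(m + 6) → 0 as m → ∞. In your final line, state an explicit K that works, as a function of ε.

K = 8/ε

Fix ε > 0. For m ≥ 1, |8/(m + 6) − 0| = 8/(m + 6) ≤ 8/m.
We need 8/m < ε, i.e. m > 8/ε.
Take K = 8/ε. If m > K then |8/(m + 6)| ≤ 8/m < ε.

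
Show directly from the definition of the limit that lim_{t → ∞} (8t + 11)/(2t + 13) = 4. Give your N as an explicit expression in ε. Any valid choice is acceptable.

Fix ε > 0. We seek N > 0 such that t > N implies |(8t + 11)/(2t + 13) − 4| < ε.
(8t + 11)/(2t + 13) − 4 = (2(8t + 11) − 8(2t + 13)) / (2(2t + 13)) = -82/(2(2t + 13)).
For t > 0 we have 2t + 13 > 2t, so |(8t + 11)/(2t + 13) − 4| = 82/(2(2t + 13)) < 82/(2·2t) = (41/2)/t.
Thus |(8t + 11)/(2t + 13) − 4| < ε whenever t > (41/2)/ε.
Take N = (41/2)/ε. If t > N then |(8t + 11)/(2t + 13) − 4| < (41/2)/t < ε.

N = (41/2)/ε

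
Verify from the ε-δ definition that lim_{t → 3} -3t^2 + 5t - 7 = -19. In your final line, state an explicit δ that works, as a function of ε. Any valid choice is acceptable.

Fix ε > 0. We want δ > 0 such that 0 < |t − 3| < δ implies |(-3t^2 + 5t - 7) + 19| < ε.
(-3t^2 + 5t - 7) + 19 = -3t^2 + 5t + 12 = (t − 3)(-3t - 4).
So |(-3t^2 + 5t - 7) + 19| = |t − 3|·|-3t - 4|.
Assume first that |t − 3| < 1, so |t| < 4. Then |-3t - 4| ≤ 3·4 + 4 = 16.
Hence |(-3t^2 + 5t - 7) + 19| ≤ 16|t − 3| < ε provided |t − 3| < ε/16.
Choosing δ = min(1, ε/16) ensures both conditions, hence |(-3t^2 + 5t - 7) + 19| < ε.

δ = min(1, ε/16)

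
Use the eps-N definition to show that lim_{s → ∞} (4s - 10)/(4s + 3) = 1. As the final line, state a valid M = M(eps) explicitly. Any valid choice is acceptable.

Suppose eps > 0. We seek M > 0 such that s > M implies |(4s - 10)/(4s + 3) − 1| < eps.
(4s - 10)/(4s + 3) − 1 = (4(4s - 10) − 4(4s + 3)) / (4(4s + 3)) = -52/(4(4s + 3)).
For s > 0 we have 4s + 3 > 4s, so |(4s - 10)/(4s + 3) − 1| = 52/(4(4s + 3)) < 52/(4·4s) = (13/4)/s.
Thus |(4s - 10)/(4s + 3) − 1| < eps whenever s > (13/4)/eps.
Take M = (13/4)/eps. If s > M then |(4s - 10)/(4s + 3) − 1| < (13/4)/s < eps.

M = (13/4)/eps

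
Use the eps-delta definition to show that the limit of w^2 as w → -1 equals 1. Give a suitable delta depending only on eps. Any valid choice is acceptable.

Fix eps > 0. We seek delta > 0 with 0 < |w + 1| < delta ⇒ |w^2 − 1| < eps.
Factor: w^2 − 1 = (w + 1)(w - 1), so |w^2 − 1| = |w + 1|·|w - 1|.
Restrict delta ≤ 1. Then |w + 1| < 1 gives |w| < 2, so by the triangle inequality |w - 1| ≤ 2 + 1 = 3.
Hence |w^2 − 1| ≤ 3|w + 1|, which is < eps once |w + 1| < eps/3.
Take delta = min(1, eps/3). If 0 < |w + 1| < delta then both bounds hold and |w^2 − 1| ≤ 3|w + 1| < 3·(eps/3) = eps.

delta = min(1, eps/3)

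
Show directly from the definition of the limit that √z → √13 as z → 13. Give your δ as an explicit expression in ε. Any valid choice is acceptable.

δ = min(13, √13·ε)

Let ε > 0. We want δ > 0 such that 0 < |z − 13| < δ implies |√z − √13| < ε.
Multiplying by the conjugate, |√z − √13| = |z − 13|/(√z + √13).
Restrict δ ≤ 13 so that |z − 13| < 13 forces z > 0, and then √z + √13 > √13.
Hence |√z − √13| < |z − 13|/√13, which is < ε once |z − 13| < √13·ε.
Take δ = min(13, √13·ε). If 0 < |z − 13| < δ then z > 0 and |√z − √13| < |z − 13|/√13 < ε.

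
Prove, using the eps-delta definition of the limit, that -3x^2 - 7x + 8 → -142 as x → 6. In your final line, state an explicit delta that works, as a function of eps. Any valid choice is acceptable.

Let eps > 0 be given. We want delta > 0 such that 0 < |x − 6| < delta implies |(-3x^2 - 7x + 8) + 142| < eps.
(-3x^2 - 7x + 8) + 142 = -3x^2 - 7x + 150 = (x − 6)(-3x - 25).
So |(-3x^2 - 7x + 8) + 142| = |x − 6|·|-3x - 25|.
Require delta ≤ 2. Then |x − 6| < 2 gives |x| < 8, and by the triangle inequality |-3x - 25| ≤ 3·8 + 25 = 49.
Hence |(-3x^2 - 7x + 8) + 142| ≤ 49|x − 6| < eps provided |x − 6| < eps/49.
Choosing delta = min(2, eps/49) ensures both conditions, hence |(-3x^2 - 7x + 8) + 142| < eps.

delta = min(2, eps/49)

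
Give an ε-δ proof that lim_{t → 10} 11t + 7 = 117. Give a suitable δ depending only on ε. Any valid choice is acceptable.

δ = ε/11

Suppose ε > 0. We need δ > 0 so that 0 < |t − 10| < δ implies |(11t + 7) − 117| < ε.
|(11t + 7) − 117| = |11t - 110| = 11|t − 10|.
Thus it suffices that |t − 10| < ε/11.
Take δ = ε/11. If 0 < |t − 10| < δ then |(11t + 7) − 117| = 11|t − 10| < 11·(ε/11) = ε.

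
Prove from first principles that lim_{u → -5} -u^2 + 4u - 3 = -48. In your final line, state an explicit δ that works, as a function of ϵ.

δ = min(1, ϵ/15)

Let ϵ > 0. We want δ > 0 such that 0 < |u + 5| < δ implies |(-u^2 + 4u - 3) + 48| < ϵ.
(-u^2 + 4u - 3) + 48 = -u^2 + 4u + 45 = (u + 5)(-u + 9).
So |(-u^2 + 4u - 3) + 48| = |u + 5|·|-u + 9|.
Assume first that |u + 5| < 1, so |u| < 6. Then |-u + 9| ≤ 6 + 9 = 15.
Hence |(-u^2 + 4u - 3) + 48| ≤ 15|u + 5| < ϵ provided |u + 5| < ϵ/15.
Choosing δ = min(1, ϵ/15) ensures both conditions, hence |(-u^2 + 4u - 3) + 48| < ϵ.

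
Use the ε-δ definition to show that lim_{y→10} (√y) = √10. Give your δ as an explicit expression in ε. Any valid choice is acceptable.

δ = min(10, √10·ε)

Fix ε > 0. We want δ > 0 such that 0 < |y − 10| < δ implies |√y − √10| < ε.
Rationalise: √y − √10 = (y − 10)/(√y + √10), so |√y − √10| = |y − 10|/(√y + √10).
Restrict δ ≤ 10 so that |y − 10| < 10 forces y > 0, and then √y + √10 > √10.
Hence |√y − √10| < |y − 10|/√10, which is < ε once |y − 10| < √10·ε.
Take δ = min(10, √10·ε). If 0 < |y − 10| < δ then y > 0 and |√y − √10| < |y − 10|/√10 < ε.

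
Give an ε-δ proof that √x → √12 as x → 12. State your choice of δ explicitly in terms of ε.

δ = min(12, √12·ε)

Fix ε > 0. We want δ > 0 such that 0 < |x − 12| < δ implies |√x − √12| < ε.
Rationalise: √x − √12 = (x − 12)/(√x + √12), so |√x − √12| = |x − 12|/(√x + √12).
Restrict δ ≤ 12 so that |x − 12| < 12 forces x > 0, and then √x + √12 > √12.
Hence |√x − √12| < |x − 12|/√12, which is < ε once |x − 12| < √12·ε.
Take δ = min(12, √12·ε). If 0 < |x − 12| < δ then x > 0 and |√x − √12| < |x − 12|/√12 < ε.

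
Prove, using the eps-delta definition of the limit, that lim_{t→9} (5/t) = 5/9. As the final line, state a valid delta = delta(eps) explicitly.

delta = min(9/2, (81/10)eps)

Let eps > 0 be given. We seek delta > 0 such that 0 < |t − 9| < delta implies |5/t − (5/9)| < eps.
|5/t − (5/9)| = 5·|9 − t|/(9·|t|) = 5|t − 9|/(9|t|).
Require delta ≤ 9/2 so that |t| > 9 − 9/2 = 9/2, hence 9|t| > 81/2.
Then |5/t − (5/9)| < 5|t − 9|/(81/2), which is < eps when |t − 9| < (81/10)eps.
Take delta = min(9/2, (81/10)eps). Then 0 < |t − 9| < delta gives both |t − 9| < 9/2 and |t − 9| < (81/10)eps, so |5/t − (5/9)| < eps.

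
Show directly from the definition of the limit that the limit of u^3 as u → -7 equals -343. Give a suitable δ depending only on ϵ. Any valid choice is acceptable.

δ = min(1, ϵ/169)

Let ϵ > 0 be given. We seek δ > 0 with 0 < |u + 7| < δ ⇒ |u^3 + 343| < ϵ.
Factor: u^3 + 343 = (u + 7)(u^2 - 7u + 49), so |u^3 + 343| = |u + 7|·|u^2 - 7u + 49|.
Impose δ ≤ 1 so that |u| < 8; then |u^2 - 7u + 49| ≤ 169.
Hence |u^3 + 343| ≤ 169|u + 7|, which is < ϵ once |u + 7| < ϵ/169.
Take δ = min(1, ϵ/169). If 0 < |u + 7| < δ then both bounds hold and |u^3 + 343| ≤ 169|u + 7| < 169·(ϵ/169) = ϵ.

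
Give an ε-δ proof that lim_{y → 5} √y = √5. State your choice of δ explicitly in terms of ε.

Fix ε > 0. We want δ > 0 such that 0 < |y − 5| < δ implies |√y − √5| < ε.
Multiplying by the conjugate, |√y − √5| = |y − 5|/(√y + √5).
Restrict δ ≤ 5 so that |y − 5| < 5 forces y > 0, and then √y + √5 > √5.
Hence |√y − √5| < |y − 5|/√5, which is < ε once |y − 5| < √5·ε.
Take δ = min(5, √5·ε). If 0 < |y − 5| < δ then y > 0 and |√y − √5| < |y − 5|/√5 < ε.

δ = min(5, √5·ε)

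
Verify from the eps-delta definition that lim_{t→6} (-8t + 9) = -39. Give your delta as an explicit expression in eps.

delta = eps/8

Fix eps > 0. We need delta > 0 so that 0 < |t − 6| < delta implies |(-8t + 9) + 39| < eps.
|(-8t + 9) + 39| = |-8t + 48| = 8|t − 6|.
Thus it suffices that |t − 6| < eps/8.
Choosing delta = eps/8 gives |(-8t + 9) + 39| = 8|t − 6| < eps whenever |t − 6| < delta.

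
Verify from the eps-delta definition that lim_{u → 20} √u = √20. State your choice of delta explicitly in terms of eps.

delta = min(20, √20·eps)

Fix eps > 0. We want delta > 0 such that 0 < |u − 20| < delta implies |√u − √20| < eps.
Multiplying by the conjugate, |√u − √20| = |u − 20|/(√u + √20).
Restrict delta ≤ 20 so that |u − 20| < 20 forces u > 0, and then √u + √20 > √20.
Hence |√u − √20| < |u − 20|/√20, which is < eps once |u − 20| < √20·eps.
Take delta = min(20, √20·eps). If 0 < |u − 20| < delta then u > 0 and |√u − √20| < |u − 20|/√20 < eps.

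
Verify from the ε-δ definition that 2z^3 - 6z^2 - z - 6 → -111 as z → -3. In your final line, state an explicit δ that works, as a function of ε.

Suppose ε > 0. We want δ > 0 such that 0 < |z + 3| < δ implies |(2z^3 - 6z^2 - z - 6) + 111| < ε.
(2z^3 - 6z^2 - z - 6) + 111 = 2z^3 - 6z^2 - z + 105 = (z + 3)(2z^2 - 12z + 35).
So |(2z^3 - 6z^2 - z - 6) + 111| = |z + 3|·|2z^2 - 12z + 35|.
Assume first that |z + 3| < 2, so |z| < 5. Then |2z^2 - 12z + 35| ≤ 2·5^2 + 12·5 + 35 = 145.
Hence |(2z^3 - 6z^2 - z - 6) + 111| ≤ 145|z + 3| < ε provided |z + 3| < ε/145.
Take δ = min(2, ε/145). Then 0 < |z + 3| < δ gives both |z + 3| < 2 and |z + 3| < ε/145, so |(2z^3 - 6z^2 - z - 6) + 111| < ε.

δ = min(2, ε/145)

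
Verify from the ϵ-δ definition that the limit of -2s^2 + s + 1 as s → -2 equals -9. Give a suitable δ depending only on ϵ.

δ = min(2, ϵ/13)

Fix ϵ > 0. We want δ > 0 such that 0 < |s + 2| < δ implies |(-2s^2 + s + 1) + 9| < ϵ.
(-2s^2 + s + 1) + 9 = -2s^2 + s + 10 = (s + 2)(-2s + 5).
So |(-2s^2 + s + 1) + 9| = |s + 2|·|-2s + 5|.
Require δ ≤ 2. Then |s + 2| < 2 gives |s| < 4, and by the triangle inequality |-2s + 5| ≤ 2·4 + 5 = 13.
Hence |(-2s^2 + s + 1) + 9| ≤ 13|s + 2| < ϵ provided |s + 2| < ϵ/13.
Choosing δ = min(2, ϵ/13) ensures both conditions, hence |(-2s^2 + s + 1) + 9| < ϵ.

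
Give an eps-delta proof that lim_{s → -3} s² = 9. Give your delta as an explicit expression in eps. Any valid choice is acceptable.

delta = min(2, eps/8)

Suppose eps > 0. We seek delta > 0 with 0 < |s + 3| < delta ⇒ |s² − 9| < eps.
Factor: s² − 9 = (s + 3)(s - 3), so |s² − 9| = |s + 3|·|s - 3|.
Restrict delta ≤ 2. Then |s + 3| < 2 gives |s| < 5, so by the triangle inequality |s - 3| ≤ 5 + 3 = 8.
Hence |s² − 9| ≤ 8|s + 3|, which is < eps once |s + 3| < eps/8.
Take delta = min(2, eps/8). If 0 < |s + 3| < delta then both bounds hold and |s² − 9| ≤ 8|s + 3| < 8·(eps/8) = eps.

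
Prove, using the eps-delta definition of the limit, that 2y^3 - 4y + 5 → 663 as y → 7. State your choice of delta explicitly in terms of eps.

delta = min(1, eps/334)

Suppose eps > 0. We want delta > 0 such that 0 < |y − 7| < delta implies |(2y^3 - 4y + 5) − 663| < eps.
(2y^3 - 4y + 5) − 663 = 2y^3 - 4y - 658 = (y − 7)(2y^2 + 14y + 94).
So |(2y^3 - 4y + 5) − 663| = |y − 7|·|2y^2 + 14y + 94|.
Require delta ≤ 1. Then |y − 7| < 1 gives |y| < 8, and by the triangle inequality |2y^2 + 14y + 94| ≤ 2·8^2 + 14·8 + 94 = 334.
Hence |(2y^3 - 4y + 5) − 663| ≤ 334|y − 7| < eps provided |y − 7| < eps/334.
Take delta = min(1, eps/334). Then 0 < |y − 7| < delta gives both |y − 7| < 1 and |y − 7| < eps/334, so |(2y^3 - 4y + 5) − 663| < eps.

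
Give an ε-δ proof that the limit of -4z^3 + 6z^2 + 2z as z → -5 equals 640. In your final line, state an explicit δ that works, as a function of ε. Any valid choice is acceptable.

Fix ε > 0. We want δ > 0 such that 0 < |z + 5| < δ implies |(-4z^3 + 6z^2 + 2z) − 640| < ε.
(-4z^3 + 6z^2 + 2z) − 640 = -4z^3 + 6z^2 + 2z - 640 = (z + 5)(-4z^2 + 26z - 128).
So |(-4z^3 + 6z^2 + 2z) − 640| = |z + 5|·|-4z^2 + 26z - 128|.
Require δ ≤ 2. Then |z + 5| < 2 gives |z| < 7, and by the triangle inequality |-4z^2 + 26z - 128| ≤ 4·7^2 + 26·7 + 128 = 506.
Hence |(-4z^3 + 6z^2 + 2z) − 640| ≤ 506|z + 5| < ε provided |z + 5| < ε/506.
Choosing δ = min(2, ε/506) ensures both conditions, hence |(-4z^3 + 6z^2 + 2z) − 640| < ε.

δ = min(2, ε/506)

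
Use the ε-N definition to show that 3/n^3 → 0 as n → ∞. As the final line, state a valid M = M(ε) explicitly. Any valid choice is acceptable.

M = (3/ε)^{1/3}

Suppose ε > 0. For n ≥ 1, |3/n^3 − 0| = 3/n^3.
3/n^3 < ε ⇔ n^3 > 3/ε ⇔ n > (3/ε)^{1/3}.
Take M = (3/ε)^{1/3}. Then n > M implies 3/n^3 < ε.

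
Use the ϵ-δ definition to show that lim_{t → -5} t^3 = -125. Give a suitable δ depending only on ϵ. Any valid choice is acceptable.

Suppose ϵ > 0. We seek δ > 0 with 0 < |t + 5| < δ ⇒ |t^3 + 125| < ϵ.
Factor: t^3 + 125 = (t + 5)(t^2 - 5t + 25), so |t^3 + 125| = |t + 5|·|t^2 - 5t + 25|.
Impose δ ≤ 2 so that |t| < 7; then |t^2 - 5t + 25| ≤ 109.
Hence |t^3 + 125| ≤ 109|t + 5|, which is < ϵ once |t + 5| < ϵ/109.
Take δ = min(2, ϵ/109). If 0 < |t + 5| < δ then both bounds hold and |t^3 + 125| ≤ 109|t + 5| < 109·(ϵ/109) = ϵ.

δ = min(2, ϵ/109)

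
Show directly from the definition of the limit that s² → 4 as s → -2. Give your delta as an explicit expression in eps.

Suppose eps > 0. We seek delta > 0 with 0 < |s + 2| < delta ⇒ |s² − 4| < eps.
Factor: s² − 4 = (s + 2)(s - 2), so |s² − 4| = |s + 2|·|s - 2|.
Restrict delta ≤ 1. Then |s + 2| < 1 gives |s| < 3, so by the triangle inequality |s - 2| ≤ 3 + 2 = 5.
Hence |s² − 4| ≤ 5|s + 2|, which is < eps once |s + 2| < eps/5.
Take delta = min(1, eps/5). If 0 < |s + 2| < delta then both bounds hold and |s² − 4| ≤ 5|s + 2| < 5·(eps/5) = eps.

delta = min(1, eps/5)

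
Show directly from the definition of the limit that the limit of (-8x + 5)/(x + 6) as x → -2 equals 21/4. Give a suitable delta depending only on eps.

delta = min(2, (8/53)eps)

Suppose eps > 0. We want delta > 0 with 0 < |x + 2| < delta ⇒ |(-8x + 5)/(x + 6) − (21/4)| < eps.
Combining over a common denominator, (-8x + 5)/(x + 6) − (21/4) = [(-8x + 5)·4 − 21·(x + 6)] / [4·(x + 6)] = -53(x + 2) / (4(x + 6)).
So |(-8x + 5)/(x + 6) − (21/4)| = 53|x + 2| / (4·|x + 6|).
Require delta ≤ 2, so |x + 6| ≥ |4| − |x + 2| > 4 − 2 = 2.
Hence |(-8x + 5)/(x + 6) − (21/4)| < 53|x + 2|/(4·2) = (53/8)|x + 2|, which is < eps once |x + 2| < (8/53)eps.
Take delta = min(2, (8/53)eps). Then 0 < |x + 2| < delta forces both bounds, so |(-8x + 5)/(x + 6) − (21/4)| < eps.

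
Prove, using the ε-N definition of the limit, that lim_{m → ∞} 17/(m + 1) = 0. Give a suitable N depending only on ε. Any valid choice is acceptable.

N = 17/ε

Fix ε > 0. For m ≥ 1, |17/(m + 1) − 0| = 17/(m + 1) ≤ 17/m.
We need 17/m < ε, i.e. m > 17/ε.
Take N = 17/ε. If m > N then |17/(m + 1)| ≤ 17/m < ε.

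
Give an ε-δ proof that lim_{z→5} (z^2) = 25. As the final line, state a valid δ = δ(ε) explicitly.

Let ε > 0. We seek δ > 0 with 0 < |z − 5| < δ ⇒ |z^2 − 25| < ε.
Factor: z^2 − 25 = (z − 5)(z + 5), so |z^2 − 25| = |z − 5|·|z + 5|.
Restrict δ ≤ 1. Then |z − 5| < 1 gives |z| < 6, so by the triangle inequality |z + 5| ≤ 6 + 5 = 11.
Hence |z^2 − 25| ≤ 11|z − 5|, which is < ε once |z − 5| < ε/11.
Take δ = min(1, ε/11). If 0 < |z − 5| < δ then both bounds hold and |z^2 − 25| ≤ 11|z − 5| < 11·(ε/11) = ε.

δ = min(1, ε/11)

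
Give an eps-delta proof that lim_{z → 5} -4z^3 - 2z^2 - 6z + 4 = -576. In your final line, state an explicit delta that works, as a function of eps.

delta = min(2, eps/466)

Fix eps > 0. We want delta > 0 such that 0 < |z − 5| < delta implies |(-4z^3 - 2z^2 - 6z + 4) + 576| < eps.
(-4z^3 - 2z^2 - 6z + 4) + 576 = -4z^3 - 2z^2 - 6z + 580 = (z − 5)(-4z^2 - 22z - 116).
So |(-4z^3 - 2z^2 - 6z + 4) + 576| = |z − 5|·|-4z^2 - 22z - 116|.
Require delta ≤ 2. Then |z − 5| < 2 gives |z| < 7, and by the triangle inequality |-4z^2 - 22z - 116| ≤ 4·7^2 + 22·7 + 116 = 466.
Hence |(-4z^3 - 2z^2 - 6z + 4) + 576| ≤ 466|z − 5| < eps provided |z − 5| < eps/466.
Choosing delta = min(2, eps/466) ensures both conditions, hence |(-4z^3 - 2z^2 - 6z + 4) + 576| < eps.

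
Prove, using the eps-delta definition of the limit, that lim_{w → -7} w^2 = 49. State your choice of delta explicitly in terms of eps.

Fix eps > 0. We seek delta > 0 with 0 < |w + 7| < delta ⇒ |w^2 − 49| < eps.
Factor: w^2 − 49 = (w + 7)(w - 7), so |w^2 − 49| = |w + 7|·|w - 7|.
Impose delta ≤ 1 so that |w| < 8; then |w - 7| ≤ 15.
Hence |w^2 − 49| ≤ 15|w + 7|, which is < eps once |w + 7| < eps/15.
Take delta = min(1, eps/15). If 0 < |w + 7| < delta then both bounds hold and |w^2 − 49| ≤ 15|w + 7| < 15·(eps/15) = eps.

delta = min(1, eps/15)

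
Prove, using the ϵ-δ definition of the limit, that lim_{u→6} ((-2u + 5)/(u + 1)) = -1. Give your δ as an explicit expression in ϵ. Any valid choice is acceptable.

δ = min(7/2, (7/2)ϵ)

Suppose ϵ > 0. We want δ > 0 with 0 < |u − 6| < δ ⇒ |(-2u + 5)/(u + 1) + 1| < ϵ.
Combining over a common denominator, (-2u + 5)/(u + 1) + 1 = [(-2u + 5)·7 − (-7)·(u + 1)] / [7·(u + 1)] = -7(u − 6) / (7(u + 1)).
So |(-2u + 5)/(u + 1) + 1| = 7|u − 6| / (7·|u + 1|).
Restrict δ ≤ 7/2. Then |u − 6| < 7/2 gives |u + 1| = |(u − 6) + 7| ≥ 7 − 7/2 = 7/2.
Hence |(-2u + 5)/(u + 1) + 1| < 7|u − 6|/(7·(7/2)) = (2/7)|u − 6|, which is < ϵ once |u − 6| < (7/2)ϵ.
Take δ = min(7/2, (7/2)ϵ). Then 0 < |u − 6| < δ forces both bounds, so |(-2u + 5)/(u + 1) + 1| < ϵ.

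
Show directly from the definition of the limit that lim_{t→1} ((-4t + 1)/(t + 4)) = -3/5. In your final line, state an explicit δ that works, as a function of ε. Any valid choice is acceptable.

Let ε > 0. We want δ > 0 with 0 < |t − 1| < δ ⇒ |(-4t + 1)/(t + 4) + 3/5| < ε.
Combining over a common denominator, (-4t + 1)/(t + 4) + 3/5 = [(-4t + 1)·5 − (-3)·(t + 4)] / [5·(t + 4)] = -17(t − 1) / (5(t + 4)).
So |(-4t + 1)/(t + 4) + 3/5| = 17|t − 1| / (5·|t + 4|).
Require δ ≤ 5/2, so |t + 4| ≥ |5| − |t − 1| > 5 − 5/2 = 5/2.
Hence |(-4t + 1)/(t + 4) + 3/5| < 17|t − 1|/(5·(5/2)) = (34/25)|t − 1|, which is < ε once |t − 1| < (25/34)ε.
Take δ = min(5/2, (25/34)ε). Then 0 < |t − 1| < δ forces both bounds, so |(-4t + 1)/(t + 4) + 3/5| < ε.

δ = min(5/2, (25/34)ε)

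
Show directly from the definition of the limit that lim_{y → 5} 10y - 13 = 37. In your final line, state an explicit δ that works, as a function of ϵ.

δ = ϵ/10

Let ϵ > 0 be given. We need δ > 0 so that 0 < |y − 5| < δ implies |(10y - 13) − 37| < ϵ.
|(10y - 13) − 37| = |10y - 50| = 10|y − 5|.
Thus it suffices that |y − 5| < ϵ/10.
Take δ = ϵ/10. If 0 < |y − 5| < δ then |(10y - 13) − 37| = 10|y − 5| < 10·(ϵ/10) = ϵ.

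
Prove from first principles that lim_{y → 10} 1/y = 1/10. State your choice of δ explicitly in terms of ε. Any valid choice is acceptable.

δ = min(5, 50ε)

Suppose ε > 0. We seek δ > 0 such that 0 < |y − 10| < δ implies |1/y − (1/10)| < ε.
|1/y − (1/10)| = |10 − y|/(10·|y|) = |y − 10|/(10|y|).
Require δ ≤ 5 so that |y| > 10 − 5 = 5, hence 10|y| > 50.
Then |1/y − (1/10)| < |y − 10|/50, which is < ε when |y − 10| < 50ε.
Take δ = min(5, 50ε). Then 0 < |y − 10| < δ gives both |y − 10| < 5 and |y − 10| < 50ε, so |1/y − (1/10)| < ε.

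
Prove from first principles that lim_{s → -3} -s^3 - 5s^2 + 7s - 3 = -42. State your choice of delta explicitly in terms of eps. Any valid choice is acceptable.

delta = min(1, eps/37)

Let eps > 0 be given. We want delta > 0 such that 0 < |s + 3| < delta implies |(-s^3 - 5s^2 + 7s - 3) + 42| < eps.
(-s^3 - 5s^2 + 7s - 3) + 42 = -s^3 - 5s^2 + 7s + 39 = (s + 3)(-s^2 - 2s + 13).
So |(-s^3 - 5s^2 + 7s - 3) + 42| = |s + 3|·|-s^2 - 2s + 13|.
Require delta ≤ 1. Then |s + 3| < 1 gives |s| < 4, and by the triangle inequality |-s^2 - 2s + 13| ≤ 4^2 + 2·4 + 13 = 37.
Hence |(-s^3 - 5s^2 + 7s - 3) + 42| ≤ 37|s + 3| < eps provided |s + 3| < eps/37.
Take delta = min(1, eps/37). Then 0 < |s + 3| < delta gives both |s + 3| < 1 and |s + 3| < eps/37, so |(-s^3 - 5s^2 + 7s - 3) + 42| < eps.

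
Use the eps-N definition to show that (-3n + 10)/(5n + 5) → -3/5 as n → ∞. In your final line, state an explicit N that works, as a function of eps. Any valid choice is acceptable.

N = (13/5)/eps

Let eps > 0 be given. For n ≥ 1, |(-3n + 10)/(5n + 5) + 3/5| = |65|/(5(5n + 5)) = 65/(5(5n + 5)).
Since 5n + 5 ≥ 5n for n ≥ 1, this is ≤ 65/(5·5n) = (13/5)/n.
So |(-3n + 10)/(5n + 5) + 3/5| < eps whenever n > (13/5)/eps.
Take N = (13/5)/eps. If n > N then |(-3n + 10)/(5n + 5) + 3/5| ≤ (13/5)/n < eps.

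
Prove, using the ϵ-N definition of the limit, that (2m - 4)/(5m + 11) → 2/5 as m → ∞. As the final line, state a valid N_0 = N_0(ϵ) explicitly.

N_0 = (42/25)/ϵ

Suppose ϵ > 0. For m ≥ 1, |(2m - 4)/(5m + 11) − (2/5)| = |-42|/(5(5m + 11)) = 42/(5(5m + 11)).
Since 5m + 11 ≥ 5m for m ≥ 1, this is ≤ 42/(5·5m) = (42/25)/m.
So |(2m - 4)/(5m + 11) − (2/5)| < ϵ whenever m > (42/25)/ϵ.
Take N_0 = (42/25)/ϵ. If m > N_0 then |(2m - 4)/(5m + 11) − (2/5)| ≤ (42/25)/m < ϵ.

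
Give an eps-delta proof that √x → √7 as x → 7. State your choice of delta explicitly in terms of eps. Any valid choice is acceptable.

Fix eps > 0. We want delta > 0 such that 0 < |x − 7| < delta implies |√x − √7| < eps.
Rationalise: √x − √7 = (x − 7)/(√x + √7), so |√x − √7| = |x − 7|/(√x + √7).
Restrict delta ≤ 7 so that |x − 7| < 7 forces x > 0, and then √x + √7 > √7.
Hence |√x − √7| < |x − 7|/√7, which is < eps once |x − 7| < √7·eps.
Take delta = min(7, √7·eps). If 0 < |x − 7| < delta then x > 0 and |√x − √7| < |x − 7|/√7 < eps.

delta = min(7, √7·eps)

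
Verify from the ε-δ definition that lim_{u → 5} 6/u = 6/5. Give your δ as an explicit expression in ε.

Suppose ε > 0. We seek δ > 0 such that 0 < |u − 5| < δ implies |6/u − (6/5)| < ε.
|6/u − (6/5)| = 6·|5 − u|/(5·|u|) = 6|u − 5|/(5|u|).
Restrict δ ≤ 5/2. Then |u − 5| < 5/2 gives |u| > 5/2, so 5|u| > 25/2.
Then |6/u − (6/5)| < 6|u − 5|/(25/2), which is < ε when |u − 5| < (25/12)ε.
Take δ = min(5/2, (25/12)ε). Then 0 < |u − 5| < δ gives both |u − 5| < 5/2 and |u − 5| < (25/12)ε, so |6/u − (6/5)| < ε.

δ = min(5/2, (25/12)ε)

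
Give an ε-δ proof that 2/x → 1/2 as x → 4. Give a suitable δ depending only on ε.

Fix ε > 0. We seek δ > 0 such that 0 < |x − 4| < δ implies |2/x − (1/2)| < ε.
|2/x − (1/2)| = 2·|4 − x|/(4·|x|) = 2|x − 4|/(4|x|).
Require δ ≤ 2 so that |x| > 4 − 2 = 2, hence 4|x| > 8.
Then |2/x − (1/2)| < 2|x − 4|/8, which is < ε when |x − 4| < 4ε.
Take δ = min(2, 4ε). Then 0 < |x − 4| < δ gives both |x − 4| < 2 and |x − 4| < 4ε, so |2/x − (1/2)| < ε.

δ = min(2, 4ε)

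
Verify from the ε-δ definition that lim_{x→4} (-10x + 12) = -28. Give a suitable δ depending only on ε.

Suppose ε > 0. We need δ > 0 so that 0 < |x − 4| < δ implies |(-10x + 12) + 28| < ε.
|(-10x + 12) + 28| = |-10x + 40| = 10|x − 4|.
So 10|x − 4| < ε exactly when |x − 4| < ε/10.
Take δ = ε/10. If 0 < |x − 4| < δ then |(-10x + 12) + 28| = 10|x − 4| < 10·(ε/10) = ε.

δ = ε/10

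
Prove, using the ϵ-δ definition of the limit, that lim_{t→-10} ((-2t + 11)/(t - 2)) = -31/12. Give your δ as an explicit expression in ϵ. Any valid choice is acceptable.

δ = min(6, (72/7)ϵ)

Let ϵ > 0. We want δ > 0 with 0 < |t + 10| < δ ⇒ |(-2t + 11)/(t - 2) + 31/12| < ϵ.
Combining over a common denominator, (-2t + 11)/(t - 2) + 31/12 = [(-2t + 11)·(-12) − 31·(t - 2)] / [(-12)·(t - 2)] = -7(t + 10) / ((-12)(t - 2)).
So |(-2t + 11)/(t - 2) + 31/12| = 7|t + 10| / (12·|t − 2|).
Require δ ≤ 6, so |t − 2| ≥ |-12| − |t + 10| > 12 − 6 = 6.
Hence |(-2t + 11)/(t - 2) + 31/12| < 7|t + 10|/(12·6) = (7/72)|t + 10|, which is < ϵ once |t + 10| < (72/7)ϵ.
Take δ = min(6, (72/7)ϵ). Then 0 < |t + 10| < δ forces both bounds, so |(-2t + 11)/(t - 2) + 31/12| < ϵ.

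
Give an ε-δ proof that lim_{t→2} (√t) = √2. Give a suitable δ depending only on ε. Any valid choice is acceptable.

δ = min(2, √2·ε)

Fix ε > 0. We want δ > 0 such that 0 < |t − 2| < δ implies |√t − √2| < ε.
Rationalise: √t − √2 = (t − 2)/(√t + √2), so |√t − √2| = |t − 2|/(√t + √2).
Restrict δ ≤ 2 so that |t − 2| < 2 forces t > 0, and then √t + √2 > √2.
Hence |√t − √2| < |t − 2|/√2, which is < ε once |t − 2| < √2·ε.
Take δ = min(2, √2·ε). If 0 < |t − 2| < δ then t > 0 and |√t − √2| < |t − 2|/√2 < ε.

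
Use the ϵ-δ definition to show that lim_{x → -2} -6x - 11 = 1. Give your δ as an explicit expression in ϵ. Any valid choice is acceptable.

Fix ϵ > 0. We need δ > 0 so that 0 < |x + 2| < δ implies |(-6x - 11) − 1| < ϵ.
Since (-6x - 11) − 1 = -6(x + 2), we have |(-6x - 11) − 1| = 6|x + 2|.
Thus it suffices that |x + 2| < ϵ/6.
Take δ = ϵ/6. If 0 < |x + 2| < δ then |(-6x - 11) − 1| = 6|x + 2| < 6·(ϵ/6) = ϵ.

δ = ϵ/6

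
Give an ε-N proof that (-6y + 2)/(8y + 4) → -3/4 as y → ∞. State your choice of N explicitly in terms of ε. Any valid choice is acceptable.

N = (5/8)/ε

Suppose ε > 0. We seek N > 0 such that y > N implies |(-6y + 2)/(8y + 4) + 3/4| < ε.
(-6y + 2)/(8y + 4) + 3/4 = (8(-6y + 2) − (-6)(8y + 4)) / (8(8y + 4)) = 40/(8(8y + 4)).
For y > 0 we have 8y + 4 > 8y, so |(-6y + 2)/(8y + 4) + 3/4| = 40/(8(8y + 4)) < 40/(8·8y) = (5/8)/y.
Thus |(-6y + 2)/(8y + 4) + 3/4| < ε whenever y > (5/8)/ε.
Take N = (5/8)/ε. If y > N then |(-6y + 2)/(8y + 4) + 3/4| < (5/8)/y < ε.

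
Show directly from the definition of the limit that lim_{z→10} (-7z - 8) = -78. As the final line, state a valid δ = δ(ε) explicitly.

δ = ε/7

Fix ε > 0. We need δ > 0 so that 0 < |z − 10| < δ implies |(-7z - 8) + 78| < ε.
Since (-7z - 8) + 78 = -7(z − 10), we have |(-7z - 8) + 78| = 7|z − 10|.
Thus it suffices that |z − 10| < ε/7.
Choosing δ = ε/7 gives |(-7z - 8) + 78| = 7|z − 10| < ε whenever |z − 10| < δ.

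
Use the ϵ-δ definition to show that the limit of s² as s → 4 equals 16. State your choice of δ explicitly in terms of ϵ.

Fix ϵ > 0. We seek δ > 0 with 0 < |s − 4| < δ ⇒ |s² − 16| < ϵ.
Factor: s² − 16 = (s − 4)(s + 4), so |s² − 16| = |s − 4|·|s + 4|.
Restrict δ ≤ 1. Then |s − 4| < 1 gives |s| < 5, so by the triangle inequality |s + 4| ≤ 5 + 4 = 9.
Hence |s² − 16| ≤ 9|s − 4|, which is < ϵ once |s − 4| < ϵ/9.
Take δ = min(1, ϵ/9). If 0 < |s − 4| < δ then both bounds hold and |s² − 16| ≤ 9|s − 4| < 9·(ϵ/9) = ϵ.

δ = min(1, ϵ/9)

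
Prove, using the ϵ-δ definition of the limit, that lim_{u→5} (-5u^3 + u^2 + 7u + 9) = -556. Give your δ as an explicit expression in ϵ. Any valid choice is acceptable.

Suppose ϵ > 0. We want δ > 0 such that 0 < |u − 5| < δ implies |(-5u^3 + u^2 + 7u + 9) + 556| < ϵ.
(-5u^3 + u^2 + 7u + 9) + 556 = -5u^3 + u^2 + 7u + 565 = (u − 5)(-5u^2 - 24u - 113).
So |(-5u^3 + u^2 + 7u + 9) + 556| = |u − 5|·|-5u^2 - 24u - 113|.
Require δ ≤ 2. Then |u − 5| < 2 gives |u| < 7, and by the triangle inequality |-5u^2 - 24u - 113| ≤ 5·7^2 + 24·7 + 113 = 526.
Hence |(-5u^3 + u^2 + 7u + 9) + 556| ≤ 526|u − 5| < ϵ provided |u − 5| < ϵ/526.
Take δ = min(2, ϵ/526). Then 0 < |u − 5| < δ gives both |u − 5| < 2 and |u − 5| < ϵ/526, so |(-5u^3 + u^2 + 7u + 9) + 556| < ϵ.

δ = min(2, ϵ/526)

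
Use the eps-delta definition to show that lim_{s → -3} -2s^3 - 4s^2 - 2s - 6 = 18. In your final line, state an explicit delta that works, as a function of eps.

delta = min(2, eps/68)

Let eps > 0. We want delta > 0 such that 0 < |s + 3| < delta implies |(-2s^3 - 4s^2 - 2s - 6) − 18| < eps.
(-2s^3 - 4s^2 - 2s - 6) − 18 = -2s^3 - 4s^2 - 2s - 24 = (s + 3)(-2s^2 + 2s - 8).
So |(-2s^3 - 4s^2 - 2s - 6) − 18| = |s + 3|·|-2s^2 + 2s - 8|.
Assume first that |s + 3| < 2, so |s| < 5. Then |-2s^2 + 2s - 8| ≤ 2·5^2 + 2·5 + 8 = 68.
Hence |(-2s^3 - 4s^2 - 2s - 6) − 18| ≤ 68|s + 3| < eps provided |s + 3| < eps/68.
Take delta = min(2, eps/68). Then 0 < |s + 3| < delta gives both |s + 3| < 2 and |s + 3| < eps/68, so |(-2s^3 - 4s^2 - 2s - 6) − 18| < eps.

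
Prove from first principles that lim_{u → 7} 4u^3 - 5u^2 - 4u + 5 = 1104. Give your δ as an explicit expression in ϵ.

Fix ϵ > 0. We want δ > 0 such that 0 < |u − 7| < δ implies |(4u^3 - 5u^2 - 4u + 5) − 1104| < ϵ.
(4u^3 - 5u^2 - 4u + 5) − 1104 = 4u^3 - 5u^2 - 4u - 1099 = (u − 7)(4u^2 + 23u + 157).
So |(4u^3 - 5u^2 - 4u + 5) − 1104| = |u − 7|·|4u^2 + 23u + 157|.
Require δ ≤ 2. Then |u − 7| < 2 gives |u| < 9, and by the triangle inequality |4u^2 + 23u + 157| ≤ 4·9^2 + 23·9 + 157 = 688.
Hence |(4u^3 - 5u^2 - 4u + 5) − 1104| ≤ 688|u − 7| < ϵ provided |u − 7| < ϵ/688.
Choosing δ = min(2, ϵ/688) ensures both conditions, hence |(4u^3 - 5u^2 - 4u + 5) − 1104| < ϵ.

δ = min(2, ϵ/688)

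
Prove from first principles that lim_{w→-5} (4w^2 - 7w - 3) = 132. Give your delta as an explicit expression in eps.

delta = min(1, eps/51)

Let eps > 0 be given. We want delta > 0 such that 0 < |w + 5| < delta implies |(4w^2 - 7w - 3) − 132| < eps.
(4w^2 - 7w - 3) − 132 = 4w^2 - 7w - 135 = (w + 5)(4w - 27).
So |(4w^2 - 7w - 3) − 132| = |w + 5|·|4w - 27|.
Assume first that |w + 5| < 1, so |w| < 6. Then |4w - 27| ≤ 4·6 + 27 = 51.
Hence |(4w^2 - 7w - 3) − 132| ≤ 51|w + 5| < eps provided |w + 5| < eps/51.
Take delta = min(1, eps/51). Then 0 < |w + 5| < delta gives both |w + 5| < 1 and |w + 5| < eps/51, so |(4w^2 - 7w - 3) − 132| < eps.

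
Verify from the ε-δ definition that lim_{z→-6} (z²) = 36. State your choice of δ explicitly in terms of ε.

δ = min(1, ε/13)

Let ε > 0. We seek δ > 0 with 0 < |z + 6| < δ ⇒ |z² − 36| < ε.
Factor: z² − 36 = (z + 6)(z - 6), so |z² − 36| = |z + 6|·|z - 6|.
Impose δ ≤ 1 so that |z| < 7; then |z - 6| ≤ 13.
Hence |z² − 36| ≤ 13|z + 6|, which is < ε once |z + 6| < ε/13.
Take δ = min(1, ε/13). If 0 < |z + 6| < δ then both bounds hold and |z² − 36| ≤ 13|z + 6| < 13·(ε/13) = ε.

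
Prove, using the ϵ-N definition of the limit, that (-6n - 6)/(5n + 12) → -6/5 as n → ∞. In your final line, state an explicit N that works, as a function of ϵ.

Let ϵ > 0. For n ≥ 1, |(-6n - 6)/(5n + 12) + 6/5| = |42|/(5(5n + 12)) = 42/(5(5n + 12)).
Since 5n + 12 ≥ 5n for n ≥ 1, this is ≤ 42/(5·5n) = (42/25)/n.
So |(-6n - 6)/(5n + 12) + 6/5| < ϵ whenever n > (42/25)/ϵ.
Take N = (42/25)/ϵ. If n > N then |(-6n - 6)/(5n + 12) + 6/5| ≤ (42/25)/n < ϵ.

N = (42/25)/ϵ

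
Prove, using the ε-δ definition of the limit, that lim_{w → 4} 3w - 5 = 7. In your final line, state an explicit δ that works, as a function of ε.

Fix ε > 0. We need δ > 0 so that 0 < |w − 4| < δ implies |(3w - 5) − 7| < ε.
|(3w - 5) − 7| = |3w - 12| = 3|w − 4|.
So 3|w − 4| < ε exactly when |w − 4| < ε/3.
Take δ = ε/3. If 0 < |w − 4| < δ then |(3w - 5) − 7| = 3|w − 4| < 3·(ε/3) = ε.

δ = ε/3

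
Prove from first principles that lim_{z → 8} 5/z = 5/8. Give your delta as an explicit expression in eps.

delta = min(4, (32/5)eps)

Let eps > 0 be given. We seek delta > 0 such that 0 < |z − 8| < delta implies |5/z − (5/8)| < eps.
|5/z − (5/8)| = 5·|8 − z|/(8·|z|) = 5|z − 8|/(8|z|).
Require delta ≤ 4 so that |z| > 8 − 4 = 4, hence 8|z| > 32.
Then |5/z − (5/8)| < 5|z − 8|/32, which is < eps when |z − 8| < (32/5)eps.
Take delta = min(4, (32/5)eps). Then 0 < |z − 8| < delta gives both |z − 8| < 4 and |z − 8| < (32/5)eps, so |5/z − (5/8)| < eps.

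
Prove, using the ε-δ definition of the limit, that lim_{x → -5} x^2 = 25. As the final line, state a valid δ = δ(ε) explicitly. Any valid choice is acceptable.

δ = min(1, ε/11)

Fix ε > 0. We seek δ > 0 with 0 < |x + 5| < δ ⇒ |x^2 − 25| < ε.
Factor: x^2 − 25 = (x + 5)(x - 5), so |x^2 − 25| = |x + 5|·|x - 5|.
Impose δ ≤ 1 so that |x| < 6; then |x - 5| ≤ 11.
Hence |x^2 − 25| ≤ 11|x + 5|, which is < ε once |x + 5| < ε/11.
Take δ = min(1, ε/11). If 0 < |x + 5| < δ then both bounds hold and |x^2 − 25| ≤ 11|x + 5| < 11·(ε/11) = ε.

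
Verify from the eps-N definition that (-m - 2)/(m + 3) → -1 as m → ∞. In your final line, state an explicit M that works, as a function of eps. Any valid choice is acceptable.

M = 1/eps

Let eps > 0. For m ≥ 1, |(-m - 2)/(m + 3) + 1| = |1|/((m + 3)) = 1/((m + 3)).
Since m + 3 ≥ m for m ≥ 1, this is ≤ 1/(m) = 1/m.
So |(-m - 2)/(m + 3) + 1| < eps whenever m > 1/eps.
Take M = 1/eps. If m > M then |(-m - 2)/(m + 3) + 1| ≤ 1/m < eps.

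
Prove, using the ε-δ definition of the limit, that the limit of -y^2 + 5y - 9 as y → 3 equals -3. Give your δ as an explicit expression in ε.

Let ε > 0 be given. We want δ > 0 such that 0 < |y − 3| < δ implies |(-y^2 + 5y - 9) + 3| < ε.
(-y^2 + 5y - 9) + 3 = -y^2 + 5y - 6 = (y − 3)(-y + 2).
So |(-y^2 + 5y - 9) + 3| = |y − 3|·|-y + 2|.
Assume first that |y − 3| < 2, so |y| < 5. Then |-y + 2| ≤ 5 + 2 = 7.
Hence |(-y^2 + 5y - 9) + 3| ≤ 7|y − 3| < ε provided |y − 3| < ε/7.
Take δ = min(2, ε/7). Then 0 < |y − 3| < δ gives both |y − 3| < 2 and |y − 3| < ε/7, so |(-y^2 + 5y - 9) + 3| < ε.

δ = min(2, ε/7)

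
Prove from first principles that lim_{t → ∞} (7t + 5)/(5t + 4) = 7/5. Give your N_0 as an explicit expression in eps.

Suppose eps > 0. We seek N_0 > 0 such that t > N_0 implies |(7t + 5)/(5t + 4) − (7/5)| < eps.
(7t + 5)/(5t + 4) − (7/5) = (5(7t + 5) − 7(5t + 4)) / (5(5t + 4)) = -3/(5(5t + 4)).
For t > 0 we have 5t + 4 > 5t, so |(7t + 5)/(5t + 4) − (7/5)| = 3/(5(5t + 4)) < 3/(5·5t) = (3/25)/t.
Thus |(7t + 5)/(5t + 4) − (7/5)| < eps whenever t > (3/25)/eps.
Take N_0 = (3/25)/eps. If t > N_0 then |(7t + 5)/(5t + 4) − (7/5)| < (3/25)/t < eps.

N_0 = (3/25)/eps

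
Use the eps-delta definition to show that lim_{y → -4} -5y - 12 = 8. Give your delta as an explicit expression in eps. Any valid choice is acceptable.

delta = eps/5

Let eps > 0. We need delta > 0 so that 0 < |y + 4| < delta implies |(-5y - 12) − 8| < eps.
Since (-5y - 12) − 8 = -5(y + 4), we have |(-5y - 12) − 8| = 5|y + 4|.
Thus it suffices that |y + 4| < eps/5.
Take delta = eps/5. If 0 < |y + 4| < delta then |(-5y - 12) − 8| = 5|y + 4| < 5·(eps/5) = eps.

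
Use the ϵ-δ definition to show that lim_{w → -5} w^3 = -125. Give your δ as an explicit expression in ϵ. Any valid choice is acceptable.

δ = min(1, ϵ/91)

Let ϵ > 0. We seek δ > 0 with 0 < |w + 5| < δ ⇒ |w^3 + 125| < ϵ.
Factor: w^3 + 125 = (w + 5)(w^2 - 5w + 25), so |w^3 + 125| = |w + 5|·|w^2 - 5w + 25|.
Restrict δ ≤ 1. Then |w + 5| < 1 gives |w| < 6, so by the triangle inequality |w^2 - 5w + 25| ≤ 6^2 + 5·6 + 25 = 91.
Hence |w^3 + 125| ≤ 91|w + 5|, which is < ϵ once |w + 5| < ϵ/91.
Take δ = min(1, ϵ/91). If 0 < |w + 5| < δ then both bounds hold and |w^3 + 125| ≤ 91|w + 5| < 91·(ϵ/91) = ϵ.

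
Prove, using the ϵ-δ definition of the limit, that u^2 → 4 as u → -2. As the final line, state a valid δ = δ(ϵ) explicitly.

Suppose ϵ > 0. We seek δ > 0 with 0 < |u + 2| < δ ⇒ |u^2 − 4| < ϵ.
Factor: u^2 − 4 = (u + 2)(u - 2), so |u^2 − 4| = |u + 2|·|u - 2|.
Impose δ ≤ 1 so that |u| < 3; then |u - 2| ≤ 5.
Hence |u^2 − 4| ≤ 5|u + 2|, which is < ϵ once |u + 2| < ϵ/5.
Take δ = min(1, ϵ/5). If 0 < |u + 2| < δ then both bounds hold and |u^2 − 4| ≤ 5|u + 2| < 5·(ϵ/5) = ϵ.

δ = min(1, ϵ/5)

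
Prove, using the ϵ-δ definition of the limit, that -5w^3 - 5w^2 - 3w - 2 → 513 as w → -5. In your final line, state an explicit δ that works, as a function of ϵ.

Let ϵ > 0 be given. We want δ > 0 such that 0 < |w + 5| < δ implies |(-5w^3 - 5w^2 - 3w - 2) − 513| < ϵ.
(-5w^3 - 5w^2 - 3w - 2) − 513 = -5w^3 - 5w^2 - 3w - 515 = (w + 5)(-5w^2 + 20w - 103).
So |(-5w^3 - 5w^2 - 3w - 2) − 513| = |w + 5|·|-5w^2 + 20w - 103|.
Assume first that |w + 5| < 1, so |w| < 6. Then |-5w^2 + 20w - 103| ≤ 5·6^2 + 20·6 + 103 = 403.
Hence |(-5w^3 - 5w^2 - 3w - 2) − 513| ≤ 403|w + 5| < ϵ provided |w + 5| < ϵ/403.
Choosing δ = min(1, ϵ/403) ensures both conditions, hence |(-5w^3 - 5w^2 - 3w - 2) − 513| < ϵ.

δ = min(1, ϵ/403)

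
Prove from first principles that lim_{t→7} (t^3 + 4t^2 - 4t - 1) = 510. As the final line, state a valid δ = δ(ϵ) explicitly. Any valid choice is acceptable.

Suppose ϵ > 0. We want δ > 0 such that 0 < |t − 7| < δ implies |(t^3 + 4t^2 - 4t - 1) − 510| < ϵ.
(t^3 + 4t^2 - 4t - 1) − 510 = t^3 + 4t^2 - 4t - 511 = (t − 7)(t^2 + 11t + 73).
So |(t^3 + 4t^2 - 4t - 1) − 510| = |t − 7|·|t^2 + 11t + 73|.
Assume first that |t − 7| < 1, so |t| < 8. Then |t^2 + 11t + 73| ≤ 8^2 + 11·8 + 73 = 225.
Hence |(t^3 + 4t^2 - 4t - 1) − 510| ≤ 225|t − 7| < ϵ provided |t − 7| < ϵ/225.
Take δ = min(1, ϵ/225). Then 0 < |t − 7| < δ gives both |t − 7| < 1 and |t − 7| < ϵ/225, so |(t^3 + 4t^2 - 4t - 1) − 510| < ϵ.

δ = min(1, ϵ/225)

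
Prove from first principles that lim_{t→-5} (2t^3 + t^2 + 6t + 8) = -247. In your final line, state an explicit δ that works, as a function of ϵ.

Let ϵ > 0 be given. We want δ > 0 such that 0 < |t + 5| < δ implies |(2t^3 + t^2 + 6t + 8) + 247| < ϵ.
(2t^3 + t^2 + 6t + 8) + 247 = 2t^3 + t^2 + 6t + 255 = (t + 5)(2t^2 - 9t + 51).
So |(2t^3 + t^2 + 6t + 8) + 247| = |t + 5|·|2t^2 - 9t + 51|.
Require δ ≤ 1. Then |t + 5| < 1 gives |t| < 6, and by the triangle inequality |2t^2 - 9t + 51| ≤ 2·6^2 + 9·6 + 51 = 177.
Hence |(2t^3 + t^2 + 6t + 8) + 247| ≤ 177|t + 5| < ϵ provided |t + 5| < ϵ/177.
Choosing δ = min(1, ϵ/177) ensures both conditions, hence |(2t^3 + t^2 + 6t + 8) + 247| < ϵ.

δ = min(1, ϵ/177)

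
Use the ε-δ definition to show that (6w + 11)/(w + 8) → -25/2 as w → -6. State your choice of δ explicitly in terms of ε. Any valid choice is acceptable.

δ = min(1, (2/37)ε)

Let ε > 0 be given. We want δ > 0 with 0 < |w + 6| < δ ⇒ |(6w + 11)/(w + 8) + 25/2| < ε.
Combining over a common denominator, (6w + 11)/(w + 8) + 25/2 = [(6w + 11)·2 − (-25)·(w + 8)] / [2·(w + 8)] = 37(w + 6) / (2(w + 8)).
So |(6w + 11)/(w + 8) + 25/2| = 37|w + 6| / (2·|w + 8|).
Restrict δ ≤ 1. Then |w + 6| < 1 gives |w + 8| = |(w + 6) + 2| ≥ 2 − 1 = 1.
Hence |(6w + 11)/(w + 8) + 25/2| < 37|w + 6|/(2·1) = (37/2)|w + 6|, which is < ε once |w + 6| < (2/37)ε.
Take δ = min(1, (2/37)ε). Then 0 < |w + 6| < δ forces both bounds, so |(6w + 11)/(w + 8) + 25/2| < ε.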